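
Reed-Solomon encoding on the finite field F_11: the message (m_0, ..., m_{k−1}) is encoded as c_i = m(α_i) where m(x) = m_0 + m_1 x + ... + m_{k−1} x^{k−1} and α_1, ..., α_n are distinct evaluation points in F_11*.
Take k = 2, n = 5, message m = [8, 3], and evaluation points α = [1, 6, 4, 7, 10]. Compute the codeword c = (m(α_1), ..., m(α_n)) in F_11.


c = [0, 4, 9, 7, 5]

Message polynomial: m(x) = 8 + 3·x (mod 11).
For each evaluation point α_i, compute m(α_i) mod 11:
  α_1 = 1: Horner steps 3 → 0, so m(1) = 0.
  α_2 = 6: Horner steps 3 → 4, so m(6) = 4.
  α_3 = 4: Horner steps 3 → 9, so m(4) = 9.
  α_4 = 7: Horner steps 3 → 7, so m(7) = 7.
  α_5 = 10: Horner steps 3 → 5, so m(10) = 5.
Codeword c = [0, 4, 9, 7, 5] ∈ F_11^5.


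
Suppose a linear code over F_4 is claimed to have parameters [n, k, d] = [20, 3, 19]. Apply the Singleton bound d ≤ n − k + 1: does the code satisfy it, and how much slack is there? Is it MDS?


Singleton RHS = n − k + 1 = 18, slack = -1, bound violated (no such code; not MDS).

Singleton bound: d ≤ n − k + 1.
Here n = 20, k = 3, so n − k + 1 = 18.
Given d = 19, check d ≤ 18: NO.
Slack = (n − k + 1) − d = -1.
The slack is negative: d = 19 exceeds n − k + 1 = 18 by 1, so the Singleton bound is violated and no linear [20, 3, 19]_4 code can exist. In particular it is not MDS (MDS requires d = n − k + 1 exactly).
Description: the claimed parameters are [20, 3, 19]_4; such a code would be impossible (violates the Singleton bound).


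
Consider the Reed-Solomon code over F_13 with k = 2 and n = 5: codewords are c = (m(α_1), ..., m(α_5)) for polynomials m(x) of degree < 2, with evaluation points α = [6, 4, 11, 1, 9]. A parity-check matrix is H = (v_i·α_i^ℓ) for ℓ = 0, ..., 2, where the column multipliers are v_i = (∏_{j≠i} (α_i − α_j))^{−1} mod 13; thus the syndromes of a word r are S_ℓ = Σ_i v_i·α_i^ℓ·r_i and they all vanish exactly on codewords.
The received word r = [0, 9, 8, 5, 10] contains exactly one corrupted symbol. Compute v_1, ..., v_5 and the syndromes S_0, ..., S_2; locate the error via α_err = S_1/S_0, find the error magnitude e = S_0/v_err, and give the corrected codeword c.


S = (3, 12, 9), error at position 2, error magnitude e = 7, c = [0, 2, 8, 5, 10].

Step 1: column multipliers v_i = (∏_{j≠i}(α_i − α_j))^{−1} mod 13.
  i = 1 (α = 6): (6−4)(6−11)(6−1)(6−9) = 2·(−5)·5·(−3) = 150 ≡ 7, so v_1 = 7^{−1} = 2 (mod 13).
  i = 2 (α = 4): (4−6)(4−11)(4−1)(4−9) = (−2)·(−7)·3·(−5) = −210 ≡ 11, so v_2 = 11^{−1} = 6 (mod 13).
  i = 3 (α = 11): (11−6)(11−4)(11−1)(11−9) = 5·7·10·2 = 700 ≡ 11, so v_3 = 11^{−1} = 6 (mod 13).
  i = 4 (α = 1): (1−6)(1−4)(1−11)(1−9) = (−5)·(−3)·(−10)·(−8) = 1200 ≡ 4, so v_4 = 4^{−1} = 10 (mod 13).
  i = 5 (α = 9): (9−6)(9−4)(9−11)(9−1) = 3·5·(−2)·8 = −240 ≡ 7, so v_5 = 7^{−1} = 2 (mod 13).
  v = [2, 6, 6, 10, 2].
Step 2: syndromes of r = [0, 9, 8, 5, 10] (all sums mod 13).
  S_0 = Σ v_i r_i = 2·0 + 6·9 + 6·8 + 10·5 + 2·10 = 172 ≡ 3.
  S_1 = Σ v_i α_i r_i = 2·6·0 + 6·4·9 + 6·11·8 + 10·1·5 + 2·9·10 = 974 ≡ 12.
  α_i^2 mod 13 = [10, 3, 4, 1, 3].
  S_2 = Σ v_i α_i^2 r_i = 2·10·0 + 6·3·9 + 6·4·8 + 10·1·5 + 2·3·10 = 464 ≡ 9.
  S = (3, 12, 9) ≠ 0, so r is not a codeword (an error is present).
Step 3: locate the error. For a single error e at position i, S_ℓ = v_i·e·α_i^ℓ, so α_err = S_1/S_0.
  S_0^{−1} = 3^{−1} = 9 (mod 13), so α_err = 12·9 = 108 ≡ 4 = α_2. Error position i = 2.
  Consistency check: S_2/S_1 = 9·12 = 108 ≡ 4 = α_err ✓ (single-error assumption holds).
Step 4: error magnitude e = S_0/v_2 = S_0·∏_{j≠2}(α_2 − α_j) = 3·11 = 33 ≡ 7 (mod 13).
Step 5: correct position 2: c_2 = r_2 − e = 9 − 7 ≡ 2 (mod 13). Hence c = [0, 2, 8, 5, 10].
  Check: interpolating c through the α_i gives m(x) = 6 + 12·x (degree < 2) with m(α_i) = c_i for every i, so c is indeed a codeword.


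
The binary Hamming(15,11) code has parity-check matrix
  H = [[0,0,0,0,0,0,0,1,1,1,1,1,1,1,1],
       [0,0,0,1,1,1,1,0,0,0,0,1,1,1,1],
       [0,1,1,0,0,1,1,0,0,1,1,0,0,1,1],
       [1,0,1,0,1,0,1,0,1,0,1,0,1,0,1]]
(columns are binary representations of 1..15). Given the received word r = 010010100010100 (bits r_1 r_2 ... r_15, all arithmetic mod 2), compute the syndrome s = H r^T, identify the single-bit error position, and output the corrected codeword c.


s = (0, 1, 1, 0)^T, error position = 6, corrected codeword c = 010011100010100

Compute s = H r^T mod 2 one row at a time:
  s_1 = 0 + 0 + 0 + 1 + 0 + 1 + 0 + 0 = 2 ≡ 0 (mod 2).
  s_2 = 0 + 1 + 0 + 1 + 0 + 1 + 0 + 0 = 3 ≡ 1 (mod 2).
  s_3 = 1 + 0 + 0 + 1 + 0 + 1 + 0 + 0 = 3 ≡ 1 (mod 2).
  s_4 = 0 + 0 + 1 + 1 + 0 + 1 + 1 + 0 = 4 ≡ 0 (mod 2).
s = (0, 1, 1, 0)^T — this equals column 6 of H (binary 0110), so error is at position 6.
Correct: flip bit 6 of r = 010010100010100 to get c = 010011100010100.


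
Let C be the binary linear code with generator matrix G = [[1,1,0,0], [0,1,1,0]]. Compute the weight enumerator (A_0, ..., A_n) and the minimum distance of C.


Weight distribution: A_0 = 1, A_2 = 3. Minimum distance d = 2.

Enumerate all 2^2 = 4 messages m ∈ F_2^2.
For each, compute codeword c = mG in F_2^4, then tally its weight.
  m = 00 → c = 0000, weight = 0.
  m = 10 → c = 1100, weight = 2.
  m = 01 → c = 0110, weight = 2.
  m = 11 → c = 1010, weight = 2.
Tally weights:
  weight 0: 1 codewords.
  weight 2: 3 codewords.
Minimum distance d = smallest w > 0 with A_w > 0 = 2.
Sanity: Σ A_w = 4 = 2^2 = 4 ✓.


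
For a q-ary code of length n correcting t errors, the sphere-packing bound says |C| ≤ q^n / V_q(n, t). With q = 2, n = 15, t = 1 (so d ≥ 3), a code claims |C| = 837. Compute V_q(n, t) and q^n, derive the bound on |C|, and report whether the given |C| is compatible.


V_q(n, t) = 16, q^n = 32768, Hamming bound = 2048, |C| = 837 ≤ bound (satisfied).

Step 1: Compute V_q(n, t) = Σ_{j=0}^1 C(n, j) (q−1)^j.
  j = 0: C(15,0)·(1)^0 = 1·1 = 1.
  j = 1: C(15,1)·(1)^1 = 15·1 = 15.
  V_q(n, t) = 1 + 15 = 16.
Step 2: q^n = 2^15 = 32768.
Step 3: Hamming bound ⌊q^n / V_q(n,t)⌋ = ⌊32768/16⌋ = 2048.
Step 4: Compare |C| = 837 to 2048: satisfied.
The claimed |C| lies below the Hamming bound.


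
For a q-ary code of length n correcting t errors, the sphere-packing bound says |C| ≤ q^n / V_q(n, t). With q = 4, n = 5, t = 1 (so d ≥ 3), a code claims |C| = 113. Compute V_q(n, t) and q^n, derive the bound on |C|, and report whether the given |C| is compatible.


V_q(n, t) = 16, q^n = 1024, Hamming bound = 64, |C| = 113 > bound (violated).

Step 1: Compute V_q(n, t) = Σ_{j=0}^1 C(n, j) (q−1)^j.
  j = 0: C(5,0)·(3)^0 = 1·1 = 1.
  j = 1: C(5,1)·(3)^1 = 5·3 = 15.
  V_q(n, t) = 1 + 15 = 16.
Step 2: q^n = 4^5 = 1024.
Step 3: Hamming bound ⌊q^n / V_q(n,t)⌋ = ⌊1024/16⌋ = 64.
Step 4: Compare |C| = 113 to 64: violated.
The claimed |C| lies above the Hamming bound, so no 4-ary code of length 5 with d ≥ 3 can have 113 codewords.


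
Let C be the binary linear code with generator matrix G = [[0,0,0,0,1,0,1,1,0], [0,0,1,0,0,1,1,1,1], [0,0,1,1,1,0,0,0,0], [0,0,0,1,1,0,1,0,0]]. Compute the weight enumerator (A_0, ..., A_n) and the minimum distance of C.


Weight distribution: A_0 = 1, A_2 = 2, A_3 = 6, A_4 = 3, A_5 = 2, A_6 = 2. Minimum distance d = 2.

Enumerate all 2^4 = 16 messages m ∈ F_2^4.
For each, compute codeword c = mG in F_2^9, then tally its weight.
  m = 0000 → c = 000000000, weight = 0.
  m = 1000 → c = 000010110, weight = 3.
  m = 0100 → c = 001001111, weight = 5.
  m = 1100 → c = 001011001, weight = 4.
  m = 0010 → c = 001110000, weight = 3.
  m = 1010 → c = 001100110, weight = 4.
  m = 0110 → c = 000111111, weight = 6.
  m = 1110 → c = 000101001, weight = 3.
  m = 0001 → c = 000110100, weight = 3.
  m = 1001 → c = 000100010, weight = 2.
  m = 0101 → c = 001111011, weight = 6.
  m = 1101 → c = 001101101, weight = 5.
  m = 0011 → c = 001000100, weight = 2.
  m = 1011 → c = 001010010, weight = 3.
  m = 0111 → c = 000001011, weight = 3.
  m = 1111 → c = 000011101, weight = 4.
Tally weights:
  weight 0: 1 codewords.
  weight 2: 2 codewords.
  weight 3: 6 codewords.
  weight 4: 3 codewords.
  weight 5: 2 codewords.
  weight 6: 2 codewords.
Minimum distance d = smallest w > 0 with A_w > 0 = 2.
Sanity: Σ A_w = 16 = 2^4 = 16 ✓.


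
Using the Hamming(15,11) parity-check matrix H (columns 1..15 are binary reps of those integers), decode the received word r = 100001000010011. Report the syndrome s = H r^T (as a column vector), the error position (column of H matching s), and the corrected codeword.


s = (1, 1, 0, 1)^T, error position = 13, corrected codeword c = 100001000010111

Compute s = H r^T mod 2 one row at a time:
  s_1 = 0 + 0 + 0 + 1 + 0 + 0 + 1 + 1 = 3 ≡ 1 (mod 2).
  s_2 = 0 + 0 + 1 + 0 + 0 + 0 + 1 + 1 = 3 ≡ 1 (mod 2).
  s_3 = 0 + 0 + 1 + 0 + 0 + 1 + 1 + 1 = 4 ≡ 0 (mod 2).
  s_4 = 1 + 0 + 0 + 0 + 0 + 1 + 0 + 1 = 3 ≡ 1 (mod 2).
s = (1, 1, 0, 1)^T — this equals column 13 of H (binary 1101), so error is at position 13.
Correct: flip bit 13 of r = 100001000010011 to get c = 100001000010111.


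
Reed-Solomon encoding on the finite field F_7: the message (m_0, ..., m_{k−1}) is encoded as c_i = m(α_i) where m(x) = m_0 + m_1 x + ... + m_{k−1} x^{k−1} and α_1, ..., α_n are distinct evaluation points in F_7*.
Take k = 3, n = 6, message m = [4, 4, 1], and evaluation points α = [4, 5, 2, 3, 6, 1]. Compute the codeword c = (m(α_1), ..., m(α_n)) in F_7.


c = [1, 0, 2, 4, 1, 2]

Message polynomial: m(x) = 4 + 4·x + 1·x^2 (mod 7).
For each evaluation point α_i, compute m(α_i) mod 7:
  α_1 = 4: Horner steps 1 → 1 → 1, so m(4) = 1.
  α_2 = 5: Horner steps 1 → 2 → 0, so m(5) = 0.
  α_3 = 2: Horner steps 1 → 6 → 2, so m(2) = 2.
  α_4 = 3: Horner steps 1 → 0 → 4, so m(3) = 4.
  α_5 = 6: Horner steps 1 → 3 → 1, so m(6) = 1.
  α_6 = 1: Horner steps 1 → 5 → 2, so m(1) = 2.
Codeword c = [1, 0, 2, 4, 1, 2] ∈ F_7^6.


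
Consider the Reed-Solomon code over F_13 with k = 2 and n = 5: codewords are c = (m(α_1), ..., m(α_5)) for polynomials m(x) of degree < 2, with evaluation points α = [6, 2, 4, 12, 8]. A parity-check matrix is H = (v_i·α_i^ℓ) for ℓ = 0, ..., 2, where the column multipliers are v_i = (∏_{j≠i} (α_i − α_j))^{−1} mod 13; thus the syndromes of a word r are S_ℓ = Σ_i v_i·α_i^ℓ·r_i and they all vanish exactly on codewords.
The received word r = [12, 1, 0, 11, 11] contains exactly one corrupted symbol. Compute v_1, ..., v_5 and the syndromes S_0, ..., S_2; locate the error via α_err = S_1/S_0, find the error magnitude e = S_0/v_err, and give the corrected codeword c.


S = (6, 7, 6), error at position 4, error magnitude e = 2, c = [12, 1, 0, 9, 11].

Step 1: column multipliers v_i = (∏_{j≠i}(α_i − α_j))^{−1} mod 13.
  i = 1 (α = 6): (6−2)(6−4)(6−12)(6−8) = 4·2·(−6)·(−2) = 96 ≡ 5, so v_1 = 5^{−1} = 8 (mod 13).
  i = 2 (α = 2): (2−6)(2−4)(2−12)(2−8) = (−4)·(−2)·(−10)·(−6) = 480 ≡ 12, so v_2 = 12^{−1} = 12 (mod 13).
  i = 3 (α = 4): (4−6)(4−2)(4−12)(4−8) = (−2)·2·(−8)·(−4) = −128 ≡ 2, so v_3 = 2^{−1} = 7 (mod 13).
  i = 4 (α = 12): (12−6)(12−2)(12−4)(12−8) = 6·10·8·4 = 1920 ≡ 9, so v_4 = 9^{−1} = 3 (mod 13).
  i = 5 (α = 8): (8−6)(8−2)(8−4)(8−12) = 2·6·4·(−4) = −192 ≡ 3, so v_5 = 3^{−1} = 9 (mod 13).
  v = [8, 12, 7, 3, 9].
Step 2: syndromes of r = [12, 1, 0, 11, 11] (all sums mod 13).
  S_0 = Σ v_i r_i = 8·12 + 12·1 + 7·0 + 3·11 + 9·11 = 240 ≡ 6.
  S_1 = Σ v_i α_i r_i = 8·6·12 + 12·2·1 + 7·4·0 + 3·12·11 + 9·8·11 = 1788 ≡ 7.
  α_i^2 mod 13 = [10, 4, 3, 1, 12].
  S_2 = Σ v_i α_i^2 r_i = 8·10·12 + 12·4·1 + 7·3·0 + 3·1·11 + 9·12·11 = 2229 ≡ 6.
  S = (6, 7, 6) ≠ 0, so r is not a codeword (an error is present).
Step 3: locate the error. For a single error e at position i, S_ℓ = v_i·e·α_i^ℓ, so α_err = S_1/S_0.
  S_0^{−1} = 6^{−1} = 11 (mod 13), so α_err = 7·11 = 77 ≡ 12 = α_4. Error position i = 4.
  Consistency check: S_2/S_1 = 6·2 = 12 ≡ 12 = α_err ✓ (single-error assumption holds).
Step 4: error magnitude e = S_0/v_4 = S_0·∏_{j≠4}(α_4 − α_j) = 6·9 = 54 ≡ 2 (mod 13).
Step 5: correct position 4: c_4 = r_4 − e = 11 − 2 ≡ 9 (mod 13). Hence c = [12, 1, 0, 9, 11].
  Check: interpolating c through the α_i gives m(x) = 2 + 6·x (degree < 2) with m(α_i) = c_i for every i, so c is indeed a codeword.


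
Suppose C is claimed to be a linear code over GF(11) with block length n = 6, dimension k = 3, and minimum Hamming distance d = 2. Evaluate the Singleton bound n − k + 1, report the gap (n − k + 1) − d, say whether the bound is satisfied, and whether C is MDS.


Singleton RHS = n − k + 1 = 4, slack = 2, bound satisfied, not MDS.

Singleton bound: d ≤ n − k + 1.
Here n = 6, k = 3, so n − k + 1 = 4.
Given d = 2, check d ≤ 4: YES.
Slack = (n − k + 1) − d = 2.
The code is NOT MDS (slack = 2 > 0).
Description: the claimed parameters are [6, 3, 2]_11; such a code would be non-MDS.


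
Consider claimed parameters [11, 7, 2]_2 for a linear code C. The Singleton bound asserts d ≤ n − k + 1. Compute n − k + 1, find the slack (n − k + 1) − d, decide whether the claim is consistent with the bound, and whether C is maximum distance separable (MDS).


Singleton RHS = n − k + 1 = 5, slack = 3, bound satisfied, not MDS.

Singleton bound: d ≤ n − k + 1.
Here n = 11, k = 7, so n − k + 1 = 5.
Given d = 2, check d ≤ 5: YES.
Slack = (n − k + 1) − d = 3.
The code is NOT MDS (slack = 3 > 0).
Description: the claimed parameters are [11, 7, 2]_2; such a code would be non-MDS.


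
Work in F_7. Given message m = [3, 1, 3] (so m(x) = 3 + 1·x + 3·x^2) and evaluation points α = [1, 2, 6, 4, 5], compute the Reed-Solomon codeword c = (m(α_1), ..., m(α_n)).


c = [0, 3, 5, 6, 6]

Message polynomial: m(x) = 3 + 1·x + 3·x^2 (mod 7).
For each evaluation point α_i, compute m(α_i) mod 7:
  α_1 = 1: Horner steps 3 → 4 → 0, so m(1) = 0.
  α_2 = 2: Horner steps 3 → 0 → 3, so m(2) = 3.
  α_3 = 6: Horner steps 3 → 5 → 5, so m(6) = 5.
  α_4 = 4: Horner steps 3 → 6 → 6, so m(4) = 6.
  α_5 = 5: Horner steps 3 → 2 → 6, so m(5) = 6.
Codeword c = [0, 3, 5, 6, 6] ∈ F_7^5.


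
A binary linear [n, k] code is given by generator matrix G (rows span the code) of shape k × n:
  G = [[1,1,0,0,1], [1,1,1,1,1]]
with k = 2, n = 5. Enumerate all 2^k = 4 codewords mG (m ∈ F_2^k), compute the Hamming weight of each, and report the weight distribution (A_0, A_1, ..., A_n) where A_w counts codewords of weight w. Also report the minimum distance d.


Weight distribution: A_0 = 1, A_2 = 1, A_3 = 1, A_5 = 1. Minimum distance d = 2.

Enumerate all 2^2 = 4 messages m ∈ F_2^2.
For each, compute codeword c = mG in F_2^5, then tally its weight.
  m = 00 → c = 00000, weight = 0.
  m = 10 → c = 11001, weight = 3.
  m = 01 → c = 11111, weight = 5.
  m = 11 → c = 00110, weight = 2.
Tally weights:
  weight 0: 1 codewords.
  weight 2: 1 codewords.
  weight 3: 1 codewords.
  weight 5: 1 codewords.
Minimum distance d = smallest w > 0 with A_w > 0 = 2.
Sanity: Σ A_w = 4 = 2^2 = 4 ✓.


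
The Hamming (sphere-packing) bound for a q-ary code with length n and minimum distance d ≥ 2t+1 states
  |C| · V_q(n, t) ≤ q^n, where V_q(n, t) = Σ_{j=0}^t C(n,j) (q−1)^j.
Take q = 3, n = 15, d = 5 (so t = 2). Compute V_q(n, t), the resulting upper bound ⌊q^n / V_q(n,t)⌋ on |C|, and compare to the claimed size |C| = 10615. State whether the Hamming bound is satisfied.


V_q(n, t) = 451, q^n = 14348907, Hamming bound = 31815, |C| = 10615 ≤ bound (satisfied).

Step 1: Compute V_q(n, t) = Σ_{j=0}^2 C(n, j) (q−1)^j.
  j = 0: C(15,0)·(2)^0 = 1·1 = 1.
  j = 1: C(15,1)·(2)^1 = 15·2 = 30.
  j = 2: C(15,2)·(2)^2 = 105·4 = 420.
  V_q(n, t) = 1 + 30 + 420 = 451.
Step 2: q^n = 3^15 = 14348907.
Step 3: Hamming bound ⌊q^n / V_q(n,t)⌋ = ⌊14348907/451⌋ = 31815.
Step 4: Compare |C| = 10615 to 31815: satisfied.
The claimed |C| lies below the Hamming bound.


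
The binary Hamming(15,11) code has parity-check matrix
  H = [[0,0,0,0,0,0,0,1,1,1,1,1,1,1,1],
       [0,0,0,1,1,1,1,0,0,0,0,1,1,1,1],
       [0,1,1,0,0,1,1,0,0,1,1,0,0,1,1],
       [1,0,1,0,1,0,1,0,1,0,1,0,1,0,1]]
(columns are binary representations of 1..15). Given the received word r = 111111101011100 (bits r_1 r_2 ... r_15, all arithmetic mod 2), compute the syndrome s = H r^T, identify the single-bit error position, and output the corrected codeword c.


s = (0, 0, 1, 1)^T, error position = 3, corrected codeword c = 110111101011100

Compute s = H r^T mod 2 one row at a time:
  s_1 = 0 + 1 + 0 + 1 + 1 + 1 + 0 + 0 = 4 ≡ 0 (mod 2).
  s_2 = 1 + 1 + 1 + 1 + 1 + 1 + 0 + 0 = 6 ≡ 0 (mod 2).
  s_3 = 1 + 1 + 1 + 1 + 0 + 1 + 0 + 0 = 5 ≡ 1 (mod 2).
  s_4 = 1 + 1 + 1 + 1 + 1 + 1 + 1 + 0 = 7 ≡ 1 (mod 2).
s = (0, 0, 1, 1)^T — this equals column 3 of H (binary 0011), so error is at position 3.
Correct: flip bit 3 of r = 111111101011100 to get c = 110111101011100.


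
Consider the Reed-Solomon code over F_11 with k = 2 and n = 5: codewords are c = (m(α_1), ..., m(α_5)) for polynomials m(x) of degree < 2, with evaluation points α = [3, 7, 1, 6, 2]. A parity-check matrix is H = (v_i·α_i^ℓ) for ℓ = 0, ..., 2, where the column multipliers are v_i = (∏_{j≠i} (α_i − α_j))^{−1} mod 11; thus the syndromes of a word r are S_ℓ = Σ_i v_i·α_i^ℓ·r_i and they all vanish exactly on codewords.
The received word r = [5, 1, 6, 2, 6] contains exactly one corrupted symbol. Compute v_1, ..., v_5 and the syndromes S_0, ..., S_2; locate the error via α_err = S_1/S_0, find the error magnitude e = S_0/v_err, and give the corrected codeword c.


S = (2, 2, 2), error at position 3, error magnitude e = 10, c = [5, 1, 7, 2, 6].

Step 1: column multipliers v_i = (∏_{j≠i}(α_i − α_j))^{−1} mod 11.
  i = 1 (α = 3): (3−7)(3−1)(3−6)(3−2) = (−4)·2·(−3)·1 = 24 ≡ 2, so v_1 = 2^{−1} = 6 (mod 11).
  i = 2 (α = 7): (7−3)(7−1)(7−6)(7−2) = 4·6·1·5 = 120 ≡ 10, so v_2 = 10^{−1} = 10 (mod 11).
  i = 3 (α = 1): (1−3)(1−7)(1−6)(1−2) = (−2)·(−6)·(−5)·(−1) = 60 ≡ 5, so v_3 = 5^{−1} = 9 (mod 11).
  i = 4 (α = 6): (6−3)(6−7)(6−1)(6−2) = 3·(−1)·5·4 = −60 ≡ 6, so v_4 = 6^{−1} = 2 (mod 11).
  i = 5 (α = 2): (2−3)(2−7)(2−1)(2−6) = (−1)·(−5)·1·(−4) = −20 ≡ 2, so v_5 = 2^{−1} = 6 (mod 11).
  v = [6, 10, 9, 2, 6].
Step 2: syndromes of r = [5, 1, 6, 2, 6] (all sums mod 11).
  S_0 = Σ v_i r_i = 6·5 + 10·1 + 9·6 + 2·2 + 6·6 = 134 ≡ 2.
  S_1 = Σ v_i α_i r_i = 6·3·5 + 10·7·1 + 9·1·6 + 2·6·2 + 6·2·6 = 310 ≡ 2.
  α_i^2 mod 11 = [9, 5, 1, 3, 4].
  S_2 = Σ v_i α_i^2 r_i = 6·9·5 + 10·5·1 + 9·1·6 + 2·3·2 + 6·4·6 = 530 ≡ 2.
  S = (2, 2, 2) ≠ 0, so r is not a codeword (an error is present).
Step 3: locate the error. For a single error e at position i, S_ℓ = v_i·e·α_i^ℓ, so α_err = S_1/S_0.
  S_0^{−1} = 2^{−1} = 6 (mod 11), so α_err = 2·6 = 12 ≡ 1 = α_3. Error position i = 3.
  Consistency check: S_2/S_1 = 2·6 = 12 ≡ 1 = α_err ✓ (single-error assumption holds).
Step 4: error magnitude e = S_0/v_3 = S_0·∏_{j≠3}(α_3 − α_j) = 2·5 = 10 ≡ 10 (mod 11).
Step 5: correct position 3: c_3 = r_3 − e = 6 − 10 ≡ 7 (mod 11). Hence c = [5, 1, 7, 2, 6].
  Check: interpolating c through the α_i gives m(x) = 8 + 10·x (degree < 2) with m(α_i) = c_i for every i, so c is indeed a codeword.


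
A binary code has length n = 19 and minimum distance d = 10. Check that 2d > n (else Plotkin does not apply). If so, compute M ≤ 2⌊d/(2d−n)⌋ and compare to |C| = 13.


Plotkin bound M ≤ 20; given |C| = 13 ≤ bound (satisfied).

Check applicability: 2d = 20, n = 19.
2d − n = 1 > 0, so Plotkin applies.
Compute d/(2d−n) = 10/1 ≈ 10.0000.
⌊d/(2d−n)⌋ = 10.
Plotkin bound: M ≤ 2·10 = 20.
Given |C| = 13, check: satisfied.
This |C| is below the Plotkin bound.


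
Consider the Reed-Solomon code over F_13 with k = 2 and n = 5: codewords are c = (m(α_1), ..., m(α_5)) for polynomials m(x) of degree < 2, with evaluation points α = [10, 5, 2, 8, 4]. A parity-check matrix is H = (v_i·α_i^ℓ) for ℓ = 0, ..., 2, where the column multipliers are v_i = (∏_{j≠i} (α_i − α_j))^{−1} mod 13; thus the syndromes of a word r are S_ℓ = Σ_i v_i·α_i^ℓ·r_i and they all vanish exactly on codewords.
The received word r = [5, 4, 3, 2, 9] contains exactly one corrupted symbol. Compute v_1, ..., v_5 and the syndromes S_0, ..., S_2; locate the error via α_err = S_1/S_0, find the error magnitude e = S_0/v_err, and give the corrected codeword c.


S = (5, 10, 7), error at position 3, error magnitude e = 10, c = [5, 4, 6, 2, 9].

Step 1: column multipliers v_i = (∏_{j≠i}(α_i − α_j))^{−1} mod 13.
  i = 1 (α = 10): (10−5)(10−2)(10−8)(10−4) = 5·8·2·6 = 480 ≡ 12, so v_1 = 12^{−1} = 12 (mod 13).
  i = 2 (α = 5): (5−10)(5−2)(5−8)(5−4) = (−5)·3·(−3)·1 = 45 ≡ 6, so v_2 = 6^{−1} = 11 (mod 13).
  i = 3 (α = 2): (2−10)(2−5)(2−8)(2−4) = (−8)·(−3)·(−6)·(−2) = 288 ≡ 2, so v_3 = 2^{−1} = 7 (mod 13).
  i = 4 (α = 8): (8−10)(8−5)(8−2)(8−4) = (−2)·3·6·4 = −144 ≡ 12, so v_4 = 12^{−1} = 12 (mod 13).
  i = 5 (α = 4): (4−10)(4−5)(4−2)(4−8) = (−6)·(−1)·2·(−4) = −48 ≡ 4, so v_5 = 4^{−1} = 10 (mod 13).
  v = [12, 11, 7, 12, 10].
Step 2: syndromes of r = [5, 4, 3, 2, 9] (all sums mod 13).
  S_0 = Σ v_i r_i = 12·5 + 11·4 + 7·3 + 12·2 + 10·9 = 239 ≡ 5.
  S_1 = Σ v_i α_i r_i = 12·10·5 + 11·5·4 + 7·2·3 + 12·8·2 + 10·4·9 = 1414 ≡ 10.
  α_i^2 mod 13 = [9, 12, 4, 12, 3].
  S_2 = Σ v_i α_i^2 r_i = 12·9·5 + 11·12·4 + 7·4·3 + 12·12·2 + 10·3·9 = 1710 ≡ 7.
  S = (5, 10, 7) ≠ 0, so r is not a codeword (an error is present).
Step 3: locate the error. For a single error e at position i, S_ℓ = v_i·e·α_i^ℓ, so α_err = S_1/S_0.
  S_0^{−1} = 5^{−1} = 8 (mod 13), so α_err = 10·8 = 80 ≡ 2 = α_3. Error position i = 3.
  Consistency check: S_2/S_1 = 7·4 = 28 ≡ 2 = α_err ✓ (single-error assumption holds).
Step 4: error magnitude e = S_0/v_3 = S_0·∏_{j≠3}(α_3 − α_j) = 5·2 = 10 ≡ 10 (mod 13).
Step 5: correct position 3: c_3 = r_3 − e = 3 − 10 ≡ 6 (mod 13). Hence c = [5, 4, 6, 2, 9].
  Check: interpolating c through the α_i gives m(x) = 3 + 8·x (degree < 2) with m(α_i) = c_i for every i, so c is indeed a codeword.


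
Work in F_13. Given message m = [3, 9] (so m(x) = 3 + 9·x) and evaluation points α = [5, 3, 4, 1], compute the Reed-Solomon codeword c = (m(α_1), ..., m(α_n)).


c = [9, 4, 0, 12]

Message polynomial: m(x) = 3 + 9·x (mod 13).
For each evaluation point α_i, compute m(α_i) mod 13:
  α_1 = 5: Horner steps 9 → 9, so m(5) = 9.
  α_2 = 3: Horner steps 9 → 4, so m(3) = 4.
  α_3 = 4: Horner steps 9 → 0, so m(4) = 0.
  α_4 = 1: Horner steps 9 → 12, so m(1) = 12.
Codeword c = [9, 4, 0, 12] ∈ F_13^4.


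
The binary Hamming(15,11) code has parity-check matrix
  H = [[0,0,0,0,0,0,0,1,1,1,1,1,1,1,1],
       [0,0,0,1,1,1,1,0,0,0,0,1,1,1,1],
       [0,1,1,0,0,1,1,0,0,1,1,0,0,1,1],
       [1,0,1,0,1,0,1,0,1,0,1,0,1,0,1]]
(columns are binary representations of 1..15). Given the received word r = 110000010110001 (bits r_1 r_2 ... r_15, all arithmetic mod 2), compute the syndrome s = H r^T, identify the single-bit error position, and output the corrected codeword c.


s = (0, 1, 0, 1)^T, error position = 5, corrected codeword c = 110010010110001

Compute s = H r^T mod 2 one row at a time:
  s_1 = 1 + 0 + 1 + 1 + 0 + 0 + 0 + 1 = 4 ≡ 0 (mod 2).
  s_2 = 0 + 0 + 0 + 0 + 0 + 0 + 0 + 1 = 1 ≡ 1 (mod 2).
  s_3 = 1 + 0 + 0 + 0 + 1 + 1 + 0 + 1 = 4 ≡ 0 (mod 2).
  s_4 = 1 + 0 + 0 + 0 + 0 + 1 + 0 + 1 = 3 ≡ 1 (mod 2).
s = (0, 1, 0, 1)^T — this equals column 5 of H (binary 0101), so error is at position 5.
Correct: flip bit 5 of r = 110000010110001 to get c = 110010010110001.


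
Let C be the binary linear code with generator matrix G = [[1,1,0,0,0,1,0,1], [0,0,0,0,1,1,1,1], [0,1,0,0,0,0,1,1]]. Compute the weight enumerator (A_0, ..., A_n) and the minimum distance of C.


Weight distribution: A_0 = 1, A_3 = 4, A_4 = 3. Minimum distance d = 3.

Enumerate all 2^3 = 8 messages m ∈ F_2^3.
For each, compute codeword c = mG in F_2^8, then tally its weight.
  m = 000 → c = 00000000, weight = 0.
  m = 100 → c = 11000101, weight = 4.
  m = 010 → c = 00001111, weight = 4.
  m = 110 → c = 11001010, weight = 4.
  m = 001 → c = 01000011, weight = 3.
  m = 101 → c = 10000110, weight = 3.
  m = 011 → c = 01001100, weight = 3.
  m = 111 → c = 10001001, weight = 3.
Tally weights:
  weight 0: 1 codewords.
  weight 3: 4 codewords.
  weight 4: 3 codewords.
Minimum distance d = smallest w > 0 with A_w > 0 = 3.
Sanity: Σ A_w = 8 = 2^3 = 8 ✓.


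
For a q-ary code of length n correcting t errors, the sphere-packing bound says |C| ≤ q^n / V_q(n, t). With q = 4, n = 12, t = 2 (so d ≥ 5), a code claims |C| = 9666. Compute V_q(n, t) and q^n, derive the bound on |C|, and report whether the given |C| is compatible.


V_q(n, t) = 631, q^n = 16777216, Hamming bound = 26588, |C| = 9666 ≤ bound (satisfied).

Step 1: Compute V_q(n, t) = Σ_{j=0}^2 C(n, j) (q−1)^j.
  j = 0: C(12,0)·(3)^0 = 1·1 = 1.
  j = 1: C(12,1)·(3)^1 = 12·3 = 36.
  j = 2: C(12,2)·(3)^2 = 66·9 = 594.
  V_q(n, t) = 1 + 36 + 594 = 631.
Step 2: q^n = 4^12 = 16777216.
Step 3: Hamming bound ⌊q^n / V_q(n,t)⌋ = ⌊16777216/631⌋ = 26588.
Step 4: Compare |C| = 9666 to 26588: satisfied.
The claimed |C| lies below the Hamming bound.


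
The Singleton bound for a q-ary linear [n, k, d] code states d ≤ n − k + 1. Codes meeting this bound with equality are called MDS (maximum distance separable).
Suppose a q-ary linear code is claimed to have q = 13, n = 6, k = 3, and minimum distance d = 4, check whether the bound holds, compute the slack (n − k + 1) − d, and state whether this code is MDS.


Singleton RHS = n − k + 1 = 4, slack = 0, bound satisfied, MDS.

Singleton bound: d ≤ n − k + 1.
Here n = 6, k = 3, so n − k + 1 = 4.
Given d = 4, check d ≤ 4: YES.
Slack = (n − k + 1) − d = 0.
The code is MDS (slack = 0).
Description: the claimed parameters are [6, 3, 4]_13; such a code would be MDS (meets Singleton bound).


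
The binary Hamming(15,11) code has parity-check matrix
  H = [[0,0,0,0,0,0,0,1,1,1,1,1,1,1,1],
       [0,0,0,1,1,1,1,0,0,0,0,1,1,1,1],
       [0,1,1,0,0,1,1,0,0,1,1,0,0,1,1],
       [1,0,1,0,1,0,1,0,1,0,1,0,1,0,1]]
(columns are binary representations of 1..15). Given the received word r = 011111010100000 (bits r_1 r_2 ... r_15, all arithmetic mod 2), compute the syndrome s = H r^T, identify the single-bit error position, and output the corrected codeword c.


s = (0, 1, 0, 0)^T, error position = 4, corrected codeword c = 011011010100000

Compute s = H r^T mod 2 one row at a time:
  s_1 = 1 + 0 + 1 + 0 + 0 + 0 + 0 + 0 = 2 ≡ 0 (mod 2).
  s_2 = 1 + 1 + 1 + 0 + 0 + 0 + 0 + 0 = 3 ≡ 1 (mod 2).
  s_3 = 1 + 1 + 1 + 0 + 1 + 0 + 0 + 0 = 4 ≡ 0 (mod 2).
  s_4 = 0 + 1 + 1 + 0 + 0 + 0 + 0 + 0 = 2 ≡ 0 (mod 2).
s = (0, 1, 0, 0)^T — this equals column 4 of H (binary 0100), so error is at position 4.
Correct: flip bit 4 of r = 011111010100000 to get c = 011011010100000.


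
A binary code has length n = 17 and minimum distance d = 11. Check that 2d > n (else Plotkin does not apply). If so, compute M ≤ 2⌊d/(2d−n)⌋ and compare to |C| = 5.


Plotkin bound M ≤ 4; given |C| = 5 > bound (violated).

Check applicability: 2d = 22, n = 17.
2d − n = 5 > 0, so Plotkin applies.
Compute d/(2d−n) = 11/5 ≈ 2.2000.
⌊d/(2d−n)⌋ = 2.
Plotkin bound: M ≤ 2·2 = 4.
Given |C| = 5, check: VIOLATED.
This |C| is above the Plotkin bound, so no binary code with n = 17, d = 11 and 5 codewords exists.


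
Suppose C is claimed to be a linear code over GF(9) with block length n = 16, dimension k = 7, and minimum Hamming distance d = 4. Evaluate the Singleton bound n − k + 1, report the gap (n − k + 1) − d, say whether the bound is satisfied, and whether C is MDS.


Singleton RHS = n − k + 1 = 10, slack = 6, bound satisfied, not MDS.

Singleton bound: d ≤ n − k + 1.
Here n = 16, k = 7, so n − k + 1 = 10.
Given d = 4, check d ≤ 10: YES.
Slack = (n − k + 1) − d = 6.
The code is NOT MDS (slack = 6 > 0).
Description: the claimed parameters are [16, 7, 4]_9; such a code would be non-MDS.


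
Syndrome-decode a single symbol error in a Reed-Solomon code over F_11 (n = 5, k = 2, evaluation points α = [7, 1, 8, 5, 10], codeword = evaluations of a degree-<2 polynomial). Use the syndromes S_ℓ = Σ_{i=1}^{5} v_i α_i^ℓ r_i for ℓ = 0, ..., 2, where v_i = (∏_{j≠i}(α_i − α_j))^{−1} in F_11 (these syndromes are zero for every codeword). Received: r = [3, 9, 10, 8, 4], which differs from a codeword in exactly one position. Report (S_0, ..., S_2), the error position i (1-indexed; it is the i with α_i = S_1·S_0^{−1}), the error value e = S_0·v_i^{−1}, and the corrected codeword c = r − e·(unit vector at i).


S = (4, 6, 9), error at position 1, error magnitude e = 1, c = [2, 9, 10, 8, 4].

Step 1: column multipliers v_i = (∏_{j≠i}(α_i − α_j))^{−1} mod 11.
  i = 1 (α = 7): (7−1)(7−8)(7−5)(7−10) = 6·(−1)·2·(−3) = 36 ≡ 3, so v_1 = 3^{−1} = 4 (mod 11).
  i = 2 (α = 1): (1−7)(1−8)(1−5)(1−10) = (−6)·(−7)·(−4)·(−9) = 1512 ≡ 5, so v_2 = 5^{−1} = 9 (mod 11).
  i = 3 (α = 8): (8−7)(8−1)(8−5)(8−10) = 1·7·3·(−2) = −42 ≡ 2, so v_3 = 2^{−1} = 6 (mod 11).
  i = 4 (α = 5): (5−7)(5−1)(5−8)(5−10) = (−2)·4·(−3)·(−5) = −120 ≡ 1, so v_4 = 1^{−1} = 1 (mod 11).
  i = 5 (α = 10): (10−7)(10−1)(10−8)(10−5) = 3·9·2·5 = 270 ≡ 6, so v_5 = 6^{−1} = 2 (mod 11).
  v = [4, 9, 6, 1, 2].
Step 2: syndromes of r = [3, 9, 10, 8, 4] (all sums mod 11).
  S_0 = Σ v_i r_i = 4·3 + 9·9 + 6·10 + 1·8 + 2·4 = 169 ≡ 4.
  S_1 = Σ v_i α_i r_i = 4·7·3 + 9·1·9 + 6·8·10 + 1·5·8 + 2·10·4 = 765 ≡ 6.
  α_i^2 mod 11 = [5, 1, 9, 3, 1].
  S_2 = Σ v_i α_i^2 r_i = 4·5·3 + 9·1·9 + 6·9·10 + 1·3·8 + 2·1·4 = 713 ≡ 9.
  S = (4, 6, 9) ≠ 0, so r is not a codeword (an error is present).
Step 3: locate the error. For a single error e at position i, S_ℓ = v_i·e·α_i^ℓ, so α_err = S_1/S_0.
  S_0^{−1} = 4^{−1} = 3 (mod 11), so α_err = 6·3 = 18 ≡ 7 = α_1. Error position i = 1.
  Consistency check: S_2/S_1 = 9·2 = 18 ≡ 7 = α_err ✓ (single-error assumption holds).
Step 4: error magnitude e = S_0/v_1 = S_0·∏_{j≠1}(α_1 − α_j) = 4·3 = 12 ≡ 1 (mod 11).
Step 5: correct position 1: c_1 = r_1 − e = 3 − 1 ≡ 2 (mod 11). Hence c = [2, 9, 10, 8, 4].
  Check: interpolating c through the α_i gives m(x) = 1 + 8·x (degree < 2) with m(α_i) = c_i for every i, so c is indeed a codeword.


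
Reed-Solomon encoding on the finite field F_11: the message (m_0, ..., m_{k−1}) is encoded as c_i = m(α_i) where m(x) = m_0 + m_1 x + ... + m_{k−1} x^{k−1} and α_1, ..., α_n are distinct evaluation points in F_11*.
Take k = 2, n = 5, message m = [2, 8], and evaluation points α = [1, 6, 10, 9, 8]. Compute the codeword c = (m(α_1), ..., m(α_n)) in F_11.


c = [10, 6, 5, 8, 0]

Message polynomial: m(x) = 2 + 8·x (mod 11).
For each evaluation point α_i, compute m(α_i) mod 11:
  α_1 = 1: Horner steps 8 → 10, so m(1) = 10.
  α_2 = 6: Horner steps 8 → 6, so m(6) = 6.
  α_3 = 10: Horner steps 8 → 5, so m(10) = 5.
  α_4 = 9: Horner steps 8 → 8, so m(9) = 8.
  α_5 = 8: Horner steps 8 → 0, so m(8) = 0.
Codeword c = [10, 6, 5, 8, 0] ∈ F_11^5.


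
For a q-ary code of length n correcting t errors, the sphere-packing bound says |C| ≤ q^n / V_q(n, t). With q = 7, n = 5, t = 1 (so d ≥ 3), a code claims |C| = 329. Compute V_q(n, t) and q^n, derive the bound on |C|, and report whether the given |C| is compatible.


V_q(n, t) = 31, q^n = 16807, Hamming bound = 542, |C| = 329 ≤ bound (satisfied).

Step 1: Compute V_q(n, t) = Σ_{j=0}^1 C(n, j) (q−1)^j.
  j = 0: C(5,0)·(6)^0 = 1·1 = 1.
  j = 1: C(5,1)·(6)^1 = 5·6 = 30.
  V_q(n, t) = 1 + 30 = 31.
Step 2: q^n = 7^5 = 16807.
Step 3: Hamming bound ⌊q^n / V_q(n,t)⌋ = ⌊16807/31⌋ = 542.
Step 4: Compare |C| = 329 to 542: satisfied.
The claimed |C| lies below the Hamming bound.


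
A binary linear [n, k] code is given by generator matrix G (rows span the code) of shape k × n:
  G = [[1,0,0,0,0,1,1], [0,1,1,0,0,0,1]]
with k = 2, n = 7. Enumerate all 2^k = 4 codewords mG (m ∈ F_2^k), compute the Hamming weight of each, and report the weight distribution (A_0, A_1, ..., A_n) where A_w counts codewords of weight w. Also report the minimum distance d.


Weight distribution: A_0 = 1, A_3 = 2, A_4 = 1. Minimum distance d = 3.

Enumerate all 2^2 = 4 messages m ∈ F_2^2.
For each, compute codeword c = mG in F_2^7, then tally its weight.
  m = 00 → c = 0000000, weight = 0.
  m = 10 → c = 1000011, weight = 3.
  m = 01 → c = 0110001, weight = 3.
  m = 11 → c = 1110010, weight = 4.
Tally weights:
  weight 0: 1 codewords.
  weight 3: 2 codewords.
  weight 4: 1 codewords.
Minimum distance d = smallest w > 0 with A_w > 0 = 3.
Sanity: Σ A_w = 4 = 2^2 = 4 ✓.


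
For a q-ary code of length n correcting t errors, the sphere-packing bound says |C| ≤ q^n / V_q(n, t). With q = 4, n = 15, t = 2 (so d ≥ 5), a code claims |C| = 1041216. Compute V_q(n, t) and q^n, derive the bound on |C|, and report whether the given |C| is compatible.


V_q(n, t) = 991, q^n = 1073741824, Hamming bound = 1083493, |C| = 1041216 ≤ bound (satisfied).

Step 1: Compute V_q(n, t) = Σ_{j=0}^2 C(n, j) (q−1)^j.
  j = 0: C(15,0)·(3)^0 = 1·1 = 1.
  j = 1: C(15,1)·(3)^1 = 15·3 = 45.
  j = 2: C(15,2)·(3)^2 = 105·9 = 945.
  V_q(n, t) = 1 + 45 + 945 = 991.
Step 2: q^n = 4^15 = 1073741824.
Step 3: Hamming bound ⌊q^n / V_q(n,t)⌋ = ⌊1073741824/991⌋ = 1083493.
Step 4: Compare |C| = 1041216 to 1083493: satisfied.
The claimed |C| lies below the Hamming bound.


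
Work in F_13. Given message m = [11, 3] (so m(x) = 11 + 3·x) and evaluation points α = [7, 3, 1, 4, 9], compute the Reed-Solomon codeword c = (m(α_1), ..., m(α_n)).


c = [6, 7, 1, 10, 12]

Message polynomial: m(x) = 11 + 3·x (mod 13).
For each evaluation point α_i, compute m(α_i) mod 13:
  α_1 = 7: Horner steps 3 → 6, so m(7) = 6.
  α_2 = 3: Horner steps 3 → 7, so m(3) = 7.
  α_3 = 1: Horner steps 3 → 1, so m(1) = 1.
  α_4 = 4: Horner steps 3 → 10, so m(4) = 10.
  α_5 = 9: Horner steps 3 → 12, so m(9) = 12.
Codeword c = [6, 7, 1, 10, 12] ∈ F_13^5.


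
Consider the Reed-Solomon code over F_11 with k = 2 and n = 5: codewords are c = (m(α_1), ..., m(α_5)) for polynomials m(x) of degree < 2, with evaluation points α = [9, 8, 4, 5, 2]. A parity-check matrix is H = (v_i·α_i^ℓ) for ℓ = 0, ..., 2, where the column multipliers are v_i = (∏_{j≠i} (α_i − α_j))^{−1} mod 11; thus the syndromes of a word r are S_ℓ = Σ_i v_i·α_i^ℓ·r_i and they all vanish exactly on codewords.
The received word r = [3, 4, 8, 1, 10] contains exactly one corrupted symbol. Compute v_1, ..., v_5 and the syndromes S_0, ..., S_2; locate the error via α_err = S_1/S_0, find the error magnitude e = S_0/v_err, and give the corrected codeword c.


S = (9, 1, 5), error at position 4, error magnitude e = 5, c = [3, 4, 8, 7, 10].

Step 1: column multipliers v_i = (∏_{j≠i}(α_i − α_j))^{−1} mod 11.
  i = 1 (α = 9): (9−8)(9−4)(9−5)(9−2) = 1·5·4·7 = 140 ≡ 8, so v_1 = 8^{−1} = 7 (mod 11).
  i = 2 (α = 8): (8−9)(8−4)(8−5)(8−2) = (−1)·4·3·6 = −72 ≡ 5, so v_2 = 5^{−1} = 9 (mod 11).
  i = 3 (α = 4): (4−9)(4−8)(4−5)(4−2) = (−5)·(−4)·(−1)·2 = −40 ≡ 4, so v_3 = 4^{−1} = 3 (mod 11).
  i = 4 (α = 5): (5−9)(5−8)(5−4)(5−2) = (−4)·(−3)·1·3 = 36 ≡ 3, so v_4 = 3^{−1} = 4 (mod 11).
  i = 5 (α = 2): (2−9)(2−8)(2−4)(2−5) = (−7)·(−6)·(−2)·(−3) = 252 ≡ 10, so v_5 = 10^{−1} = 10 (mod 11).
  v = [7, 9, 3, 4, 10].
Step 2: syndromes of r = [3, 4, 8, 1, 10] (all sums mod 11).
  S_0 = Σ v_i r_i = 7·3 + 9·4 + 3·8 + 4·1 + 10·10 = 185 ≡ 9.
  S_1 = Σ v_i α_i r_i = 7·9·3 + 9·8·4 + 3·4·8 + 4·5·1 + 10·2·10 = 793 ≡ 1.
  α_i^2 mod 11 = [4, 9, 5, 3, 4].
  S_2 = Σ v_i α_i^2 r_i = 7·4·3 + 9·9·4 + 3·5·8 + 4·3·1 + 10·4·10 = 940 ≡ 5.
  S = (9, 1, 5) ≠ 0, so r is not a codeword (an error is present).
Step 3: locate the error. For a single error e at position i, S_ℓ = v_i·e·α_i^ℓ, so α_err = S_1/S_0.
  S_0^{−1} = 9^{−1} = 5 (mod 11), so α_err = 1·5 = 5 ≡ 5 = α_4. Error position i = 4.
  Consistency check: S_2/S_1 = 5·1 = 5 ≡ 5 = α_err ✓ (single-error assumption holds).
Step 4: error magnitude e = S_0/v_4 = S_0·∏_{j≠4}(α_4 − α_j) = 9·3 = 27 ≡ 5 (mod 11).
Step 5: correct position 4: c_4 = r_4 − e = 1 − 5 ≡ 7 (mod 11). Hence c = [3, 4, 8, 7, 10].
  Check: interpolating c through the α_i gives m(x) = 1 + 10·x (degree < 2) with m(α_i) = c_i for every i, so c is indeed a codeword.


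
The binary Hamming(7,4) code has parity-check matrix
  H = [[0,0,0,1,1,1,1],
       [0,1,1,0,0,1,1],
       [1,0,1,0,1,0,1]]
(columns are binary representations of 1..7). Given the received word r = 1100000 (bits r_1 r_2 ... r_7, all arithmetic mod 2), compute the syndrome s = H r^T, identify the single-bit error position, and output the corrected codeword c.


s = (0, 1, 1)^T, error position = 3, corrected codeword c = 1110000

Compute s = H r^T mod 2 one row at a time:
  s_1 = 0 + 0 + 0 + 0 = 0 ≡ 0 (mod 2).
  s_2 = 1 + 0 + 0 + 0 = 1 ≡ 1 (mod 2).
  s_3 = 1 + 0 + 0 + 0 = 1 ≡ 1 (mod 2).
s = (0, 1, 1)^T — this equals column 3 of H (binary 011), so error is at position 3.
Correct: flip bit 3 of r = 1100000 to get c = 1110000.


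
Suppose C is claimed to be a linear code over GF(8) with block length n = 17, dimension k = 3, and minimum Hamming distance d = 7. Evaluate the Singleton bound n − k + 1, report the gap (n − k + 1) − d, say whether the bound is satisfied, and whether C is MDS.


Singleton RHS = n − k + 1 = 15, slack = 8, bound satisfied, not MDS.

Singleton bound: d ≤ n − k + 1.
Here n = 17, k = 3, so n − k + 1 = 15.
Given d = 7, check d ≤ 15: YES.
Slack = (n − k + 1) − d = 8.
The code is NOT MDS (slack = 8 > 0).
Description: the claimed parameters are [17, 3, 7]_8; such a code would be non-MDS.


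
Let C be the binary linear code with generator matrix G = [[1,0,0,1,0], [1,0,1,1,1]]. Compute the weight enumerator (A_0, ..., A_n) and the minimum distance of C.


Weight distribution: A_0 = 1, A_2 = 2, A_4 = 1. Minimum distance d = 2.

Enumerate all 2^2 = 4 messages m ∈ F_2^2.
For each, compute codeword c = mG in F_2^5, then tally its weight.
  m = 00 → c = 00000, weight = 0.
  m = 10 → c = 10010, weight = 2.
  m = 01 → c = 10111, weight = 4.
  m = 11 → c = 00101, weight = 2.
Tally weights:
  weight 0: 1 codewords.
  weight 2: 2 codewords.
  weight 4: 1 codewords.
Minimum distance d = smallest w > 0 with A_w > 0 = 2.
Sanity: Σ A_w = 4 = 2^2 = 4 ✓.


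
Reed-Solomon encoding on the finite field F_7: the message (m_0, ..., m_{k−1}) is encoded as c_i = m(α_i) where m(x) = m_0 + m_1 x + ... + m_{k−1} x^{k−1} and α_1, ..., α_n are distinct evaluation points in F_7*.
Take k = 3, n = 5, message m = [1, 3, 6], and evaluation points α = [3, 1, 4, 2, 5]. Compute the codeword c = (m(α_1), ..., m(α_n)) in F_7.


c = [1, 3, 4, 3, 5]

Message polynomial: m(x) = 1 + 3·x + 6·x^2 (mod 7).
For each evaluation point α_i, compute m(α_i) mod 7:
  α_1 = 3: Horner steps 6 → 0 → 1, so m(3) = 1.
  α_2 = 1: Horner steps 6 → 2 → 3, so m(1) = 3.
  α_3 = 4: Horner steps 6 → 6 → 4, so m(4) = 4.
  α_4 = 2: Horner steps 6 → 1 → 3, so m(2) = 3.
  α_5 = 5: Horner steps 6 → 5 → 5, so m(5) = 5.
Codeword c = [1, 3, 4, 3, 5] ∈ F_7^5.


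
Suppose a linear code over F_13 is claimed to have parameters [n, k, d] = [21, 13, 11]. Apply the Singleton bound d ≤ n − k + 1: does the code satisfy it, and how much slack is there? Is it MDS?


Singleton RHS = n − k + 1 = 9, slack = -2, bound violated (no such code; not MDS).

Singleton bound: d ≤ n − k + 1.
Here n = 21, k = 13, so n − k + 1 = 9.
Given d = 11, check d ≤ 9: NO.
Slack = (n − k + 1) − d = -2.
The slack is negative: d = 11 exceeds n − k + 1 = 9 by 2, so the Singleton bound is violated and no linear [21, 13, 11]_13 code can exist. In particular it is not MDS (MDS requires d = n − k + 1 exactly).
Description: the claimed parameters are [21, 13, 11]_13; such a code would be impossible (violates the Singleton bound).
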